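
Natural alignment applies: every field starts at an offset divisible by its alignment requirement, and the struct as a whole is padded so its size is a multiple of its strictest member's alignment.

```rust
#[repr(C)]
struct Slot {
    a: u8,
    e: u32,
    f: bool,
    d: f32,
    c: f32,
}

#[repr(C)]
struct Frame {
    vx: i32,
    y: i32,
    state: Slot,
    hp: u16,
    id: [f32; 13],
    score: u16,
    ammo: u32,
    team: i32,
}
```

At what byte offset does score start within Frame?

Slot: 0..1  a  (1B, 1-aligned); 1..4  -- padding (3B); 4..8  e  (4B, 4-aligned); 8..9  f  (1B, 1-aligned); 9..12  -- padding (3B); 12..16  d  (4B, 4-aligned); 16..20  c  (4B, 4-aligned); sizeof = 20, alignof = 4
0..4  vx  (4B, 4-aligned)
4..8  y  (4B, 4-aligned)
8..28  state  (20B, 4-aligned)
28..30  hp  (2B, 2-aligned)
30..32  -- padding (2B)
32..84  id  (52B, 4-aligned)
84..86  score  (2B, 2-aligned)

84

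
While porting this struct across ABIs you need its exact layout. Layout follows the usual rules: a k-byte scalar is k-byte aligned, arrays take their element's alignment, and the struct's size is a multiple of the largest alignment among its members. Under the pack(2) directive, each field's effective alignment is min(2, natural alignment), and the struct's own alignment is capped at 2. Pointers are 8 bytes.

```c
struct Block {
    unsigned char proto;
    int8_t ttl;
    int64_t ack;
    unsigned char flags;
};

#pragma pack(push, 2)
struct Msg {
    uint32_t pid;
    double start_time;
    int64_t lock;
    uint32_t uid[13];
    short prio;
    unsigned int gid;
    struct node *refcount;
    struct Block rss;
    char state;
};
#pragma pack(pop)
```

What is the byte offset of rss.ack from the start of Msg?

94

Block: proto at 0 (size 1, align 1) → ends 1; ttl at 1 (size 1, align 1) → ends 2; pad 6 to align 8 for ack; ack at 8 (size 8, align 8) → ends 16; flags at 16 (size 1, align 1) → ends 17; tail pad 7 to reach multiple of 8; total 24 bytes, alignment 8
pid at 0 (size 4, align 2) → ends 4
start_time at 4 (size 8, align 2) → ends 12
lock at 12 (size 8, align 2) → ends 20
uid at 20 (size 52, align 2) → ends 72
prio at 72 (size 2, align 2) → ends 74
gid at 74 (size 4, align 2) → ends 78
refcount at 78 (size 8, align 2) → ends 86
rss at 86 (size 24, align 2) → ends 110
within Block: ack at 8
86 + 8 = 94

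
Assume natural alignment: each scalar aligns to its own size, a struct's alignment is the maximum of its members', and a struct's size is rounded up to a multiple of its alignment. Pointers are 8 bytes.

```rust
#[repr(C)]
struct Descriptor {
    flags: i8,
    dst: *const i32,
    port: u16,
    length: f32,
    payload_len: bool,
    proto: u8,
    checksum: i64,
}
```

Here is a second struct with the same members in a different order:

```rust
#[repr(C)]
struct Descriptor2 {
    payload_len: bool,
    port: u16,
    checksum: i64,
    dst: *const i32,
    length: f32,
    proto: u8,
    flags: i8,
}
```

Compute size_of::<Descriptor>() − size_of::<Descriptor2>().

8

@0: flags [1B, align 1] → 1
+7 pad (align 8)
@8: dst [8B, align 8] → 16
@16: port [2B, align 2] → 18
+2 pad (align 4)
@20: length [4B, align 4] → 24
@24: payload_len [1B, align 1] → 25
@25: proto [1B, align 1] → 26
+6 pad (align 8)
@32: checksum [8B, align 8] → 40
size 40, align 8
— Descriptor2 —
@0: payload_len [1B, align 1] → 1
+1 pad (align 2)
@2: port [2B, align 2] → 4
+4 pad (align 8)
@8: checksum [8B, align 8] → 16
@16: dst [8B, align 8] → 24
@24: length [4B, align 4] → 28
@28: proto [1B, align 1] → 29
@29: flags [1B, align 1] → 30
+2 tail pad (align 8)
size 32, align 8
40 − 32 = 8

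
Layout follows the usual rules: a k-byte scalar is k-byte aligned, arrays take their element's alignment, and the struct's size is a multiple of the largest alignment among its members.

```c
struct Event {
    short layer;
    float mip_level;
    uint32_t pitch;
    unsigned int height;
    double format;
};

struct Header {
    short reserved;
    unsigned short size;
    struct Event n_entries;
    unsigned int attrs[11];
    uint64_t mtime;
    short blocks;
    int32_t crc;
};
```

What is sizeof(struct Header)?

Event: layer at 0 (size 2, align 2) → ends 2; pad 2 to align 4 for mip_level; mip_level at 4 (size 4, align 4) → ends 8; pitch at 8 (size 4, align 4) → ends 12; height at 12 (size 4, align 4) → ends 16; format at 16 (size 8, align 8) → ends 24; total 24 bytes, alignment 8
reserved at 0 (size 2, align 2) → ends 2
size at 2 (size 2, align 2) → ends 4
pad 4 to align 8 for n_entries
n_entries at 8 (size 24, align 8) → ends 32
attrs at 32 (size 44, align 4) → ends 76
pad 4 to align 8 for mtime
mtime at 80 (size 8, align 8) → ends 88
blocks at 88 (size 2, align 2) → ends 90
pad 2 to align 4 for crc
crc at 92 (size 4, align 4) → ends 96
total 96 bytes, alignment 8

96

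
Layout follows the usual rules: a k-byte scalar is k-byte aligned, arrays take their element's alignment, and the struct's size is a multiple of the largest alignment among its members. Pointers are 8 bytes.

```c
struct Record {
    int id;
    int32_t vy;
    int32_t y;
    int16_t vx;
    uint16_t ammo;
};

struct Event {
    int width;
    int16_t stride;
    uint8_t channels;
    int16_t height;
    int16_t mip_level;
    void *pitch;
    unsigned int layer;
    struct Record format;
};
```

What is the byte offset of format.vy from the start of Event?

32

Record: @0: id [4B, align 4] → 4; @4: vy [4B, align 4] → 8; @8: y [4B, align 4] → 12; @12: vx [2B, align 2] → 14; @14: ammo [2B, align 2] → 16; size 16, align 4
@0: width [4B, align 4] → 4
@4: stride [2B, align 2] → 6
@6: channels [1B, align 1] → 7
+1 pad (align 2)
@8: height [2B, align 2] → 10
@10: mip_level [2B, align 2] → 12
+4 pad (align 8)
@16: pitch [8B, align 8] → 24
@24: layer [4B, align 4] → 28
@28: format [16B, align 4] → 44
within Record: vy at 4
28 + 4 = 32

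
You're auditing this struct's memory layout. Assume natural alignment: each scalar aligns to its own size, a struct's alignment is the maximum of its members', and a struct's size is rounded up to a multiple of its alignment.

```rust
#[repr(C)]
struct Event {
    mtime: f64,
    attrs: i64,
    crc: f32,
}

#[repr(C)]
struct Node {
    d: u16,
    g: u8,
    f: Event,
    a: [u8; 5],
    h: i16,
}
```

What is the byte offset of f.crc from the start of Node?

24

Event: 0..8  mtime  (8B, 8-aligned); 8..16  attrs  (8B, 8-aligned); 16..20  crc  (4B, 4-aligned); 20..24  -- tail padding (4B); sizeof = 24, alignof = 8
0..2  d  (2B, 2-aligned)
2..3  g  (1B, 1-aligned)
3..8  -- padding (5B)
8..32  f  (24B, 8-aligned)
within Event: crc at 16
8 + 16 = 24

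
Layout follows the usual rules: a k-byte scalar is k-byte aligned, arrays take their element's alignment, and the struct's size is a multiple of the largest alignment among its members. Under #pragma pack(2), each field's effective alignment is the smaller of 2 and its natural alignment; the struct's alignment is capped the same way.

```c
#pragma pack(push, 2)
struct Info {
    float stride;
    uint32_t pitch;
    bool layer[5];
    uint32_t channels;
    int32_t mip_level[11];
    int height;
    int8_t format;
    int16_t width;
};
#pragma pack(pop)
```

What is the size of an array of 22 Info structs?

1540

@0: stride [4B, align 2] → 4
@4: pitch [4B, align 2] → 8
@8: layer [5B, align 1] → 13
+1 pad (align 2)
@14: channels [4B, align 2] → 18
@18: mip_level [44B, align 2] → 62
@62: height [4B, align 2] → 66
@66: format [1B, align 1] → 67
+1 pad (align 2)
@68: width [2B, align 2] → 70
size 70, align 2
array of 22: 22 × 70 = 1540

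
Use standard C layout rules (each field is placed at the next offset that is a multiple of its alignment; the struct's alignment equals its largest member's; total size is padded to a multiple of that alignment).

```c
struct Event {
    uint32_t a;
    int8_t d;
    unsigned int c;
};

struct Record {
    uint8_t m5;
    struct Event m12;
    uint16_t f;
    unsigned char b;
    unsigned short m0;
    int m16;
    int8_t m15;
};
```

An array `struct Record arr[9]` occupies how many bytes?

Event: @0: a [4B, align 4] → 4; @4: d [1B, align 1] → 5; +3 pad (align 4); @8: c [4B, align 4] → 12; size 12, align 4
@0: m5 [1B, align 1] → 1
+3 pad (align 4)
@4: m12 [12B, align 4] → 16
@16: f [2B, align 2] → 18
@18: b [1B, align 1] → 19
+1 pad (align 2)
@20: m0 [2B, align 2] → 22
+2 pad (align 4)
@24: m16 [4B, align 4] → 28
@28: m15 [1B, align 1] → 29
+3 tail pad (align 4)
size 32, align 4
array of 9: 9 × 32 = 288

288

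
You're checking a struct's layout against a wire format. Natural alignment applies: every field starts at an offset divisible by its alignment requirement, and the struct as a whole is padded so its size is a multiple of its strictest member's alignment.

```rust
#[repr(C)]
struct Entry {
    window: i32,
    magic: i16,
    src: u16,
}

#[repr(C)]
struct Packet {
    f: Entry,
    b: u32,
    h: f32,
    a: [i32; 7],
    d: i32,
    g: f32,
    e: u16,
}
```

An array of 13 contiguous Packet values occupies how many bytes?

728

Entry: 0..4  window  (4B, 4-aligned); 4..6  magic  (2B, 2-aligned); 6..8  src  (2B, 2-aligned); sizeof = 8, alignof = 4
0..8  f  (8B, 4-aligned)
8..12  b  (4B, 4-aligned)
12..16  h  (4B, 4-aligned)
16..44  a  (28B, 4-aligned)
44..48  d  (4B, 4-aligned)
48..52  g  (4B, 4-aligned)
52..54  e  (2B, 2-aligned)
54..56  -- tail padding (2B)
sizeof = 56, alignof = 4
array of 13: 13 × 56 = 728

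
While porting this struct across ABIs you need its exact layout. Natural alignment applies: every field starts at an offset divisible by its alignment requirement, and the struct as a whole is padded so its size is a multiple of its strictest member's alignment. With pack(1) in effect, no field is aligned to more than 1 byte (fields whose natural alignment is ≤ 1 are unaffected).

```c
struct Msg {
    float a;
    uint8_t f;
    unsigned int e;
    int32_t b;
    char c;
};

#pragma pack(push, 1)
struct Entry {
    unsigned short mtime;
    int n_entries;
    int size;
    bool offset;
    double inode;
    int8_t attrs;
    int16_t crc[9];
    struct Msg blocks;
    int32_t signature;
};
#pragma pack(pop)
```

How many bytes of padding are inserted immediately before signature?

0

Msg: 0..4  a  (4B, 4-aligned); 4..5  f  (1B, 1-aligned); 5..8  -- padding (3B); 8..12  e  (4B, 4-aligned); 12..16  b  (4B, 4-aligned); 16..17  c  (1B, 1-aligned); 17..20  -- tail padding (3B); sizeof = 20, alignof = 4
0..2  mtime  (2B, 1-aligned)
2..6  n_entries  (4B, 1-aligned)
6..10  size  (4B, 1-aligned)
10..11  offset  (1B, 1-aligned)
11..19  inode  (8B, 1-aligned)
19..20  attrs  (1B, 1-aligned)
20..38  crc  (18B, 1-aligned)
38..58  blocks  (20B, 1-aligned)
58..62  signature  (4B, 1-aligned)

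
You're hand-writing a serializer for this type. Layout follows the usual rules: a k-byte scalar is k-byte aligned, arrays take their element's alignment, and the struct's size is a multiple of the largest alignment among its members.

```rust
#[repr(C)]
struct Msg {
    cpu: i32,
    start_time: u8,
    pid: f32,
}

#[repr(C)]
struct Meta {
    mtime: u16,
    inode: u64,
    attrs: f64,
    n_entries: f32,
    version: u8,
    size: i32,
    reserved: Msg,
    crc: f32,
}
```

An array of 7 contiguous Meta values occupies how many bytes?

Msg: 0..4  cpu  (4B, 4-aligned); 4..5  start_time  (1B, 1-aligned); 5..8  -- padding (3B); 8..12  pid  (4B, 4-aligned); sizeof = 12, alignof = 4
0..2  mtime  (2B, 2-aligned)
2..8  -- padding (6B)
8..16  inode  (8B, 8-aligned)
16..24  attrs  (8B, 8-aligned)
24..28  n_entries  (4B, 4-aligned)
28..29  version  (1B, 1-aligned)
29..32  -- padding (3B)
32..36  size  (4B, 4-aligned)
36..48  reserved  (12B, 4-aligned)
48..52  crc  (4B, 4-aligned)
52..56  -- tail padding (4B)
sizeof = 56, alignof = 8
array of 7: 7 × 56 = 392

392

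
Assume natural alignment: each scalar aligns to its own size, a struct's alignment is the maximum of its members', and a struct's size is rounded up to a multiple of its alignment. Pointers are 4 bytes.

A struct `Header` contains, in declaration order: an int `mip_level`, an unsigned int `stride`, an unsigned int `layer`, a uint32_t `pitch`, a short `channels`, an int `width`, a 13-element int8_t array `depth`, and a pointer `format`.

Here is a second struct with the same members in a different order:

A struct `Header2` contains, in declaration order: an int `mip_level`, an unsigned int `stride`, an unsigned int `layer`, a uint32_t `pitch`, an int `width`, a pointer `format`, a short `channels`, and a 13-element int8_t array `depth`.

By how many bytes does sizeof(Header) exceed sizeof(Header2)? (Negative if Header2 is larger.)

0..4  mip_level  (4B, 4-aligned)
4..8  stride  (4B, 4-aligned)
8..12  layer  (4B, 4-aligned)
12..16  pitch  (4B, 4-aligned)
16..18  channels  (2B, 2-aligned)
18..20  -- padding (2B)
20..24  width  (4B, 4-aligned)
24..37  depth  (13B, 1-aligned)
37..40  -- padding (3B)
40..44  format  (4B, 4-aligned)
sizeof = 44, alignof = 4
— Header2 —
0..4  mip_level  (4B, 4-aligned)
4..8  stride  (4B, 4-aligned)
8..12  layer  (4B, 4-aligned)
12..16  pitch  (4B, 4-aligned)
16..20  width  (4B, 4-aligned)
20..24  format  (4B, 4-aligned)
24..26  channels  (2B, 2-aligned)
26..39  depth  (13B, 1-aligned)
39..40  -- tail padding (1B)
sizeof = 40, alignof = 4
44 − 40 = 4

4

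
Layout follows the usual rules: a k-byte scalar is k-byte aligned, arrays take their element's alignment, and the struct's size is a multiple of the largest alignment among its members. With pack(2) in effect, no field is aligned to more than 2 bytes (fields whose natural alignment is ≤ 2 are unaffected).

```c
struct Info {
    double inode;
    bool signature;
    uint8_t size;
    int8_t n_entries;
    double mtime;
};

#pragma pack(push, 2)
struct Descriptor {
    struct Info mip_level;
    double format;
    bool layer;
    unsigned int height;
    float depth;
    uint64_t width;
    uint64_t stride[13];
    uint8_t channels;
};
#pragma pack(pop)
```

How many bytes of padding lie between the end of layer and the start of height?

Info: 0..8  inode  (8B, 8-aligned); 8..9  signature  (1B, 1-aligned); 9..10  size  (1B, 1-aligned); 10..11  n_entries  (1B, 1-aligned); 11..16  -- padding (5B); 16..24  mtime  (8B, 8-aligned); sizeof = 24, alignof = 8
0..24  mip_level  (24B, 2-aligned)
24..32  format  (8B, 2-aligned)
32..33  layer  (1B, 1-aligned)
33..34  -- padding (1B)
34..38  height  (4B, 2-aligned)

1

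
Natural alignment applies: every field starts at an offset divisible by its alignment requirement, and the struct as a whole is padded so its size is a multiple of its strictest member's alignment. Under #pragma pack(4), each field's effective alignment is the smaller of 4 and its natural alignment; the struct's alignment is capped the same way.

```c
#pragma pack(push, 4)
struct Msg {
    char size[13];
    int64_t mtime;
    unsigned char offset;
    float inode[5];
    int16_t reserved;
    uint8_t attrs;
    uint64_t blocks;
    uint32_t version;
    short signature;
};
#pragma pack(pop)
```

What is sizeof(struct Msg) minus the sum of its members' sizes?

9

0..13  size  (13B, 1-aligned)
13..16  -- padding (3B)
16..24  mtime  (8B, 4-aligned)
24..25  offset  (1B, 1-aligned)
25..28  -- padding (3B)
28..48  inode  (20B, 4-aligned)
48..50  reserved  (2B, 2-aligned)
50..51  attrs  (1B, 1-aligned)
51..52  -- padding (1B)
52..60  blocks  (8B, 4-aligned)
60..64  version  (4B, 4-aligned)
64..66  signature  (2B, 2-aligned)
66..68  -- tail padding (2B)
sizeof = 68, alignof = 4
data bytes 59, size 68 → padding 9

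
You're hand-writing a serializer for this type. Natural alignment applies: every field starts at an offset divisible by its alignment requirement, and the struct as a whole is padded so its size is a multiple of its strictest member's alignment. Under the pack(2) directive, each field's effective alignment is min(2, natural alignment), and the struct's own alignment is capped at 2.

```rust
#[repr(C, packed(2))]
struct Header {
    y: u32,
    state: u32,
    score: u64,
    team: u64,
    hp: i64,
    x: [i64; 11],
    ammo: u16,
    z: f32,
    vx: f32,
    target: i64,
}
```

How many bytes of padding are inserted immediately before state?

0

0..4  y  (4B, 2-aligned)
4..8  state  (4B, 2-aligned)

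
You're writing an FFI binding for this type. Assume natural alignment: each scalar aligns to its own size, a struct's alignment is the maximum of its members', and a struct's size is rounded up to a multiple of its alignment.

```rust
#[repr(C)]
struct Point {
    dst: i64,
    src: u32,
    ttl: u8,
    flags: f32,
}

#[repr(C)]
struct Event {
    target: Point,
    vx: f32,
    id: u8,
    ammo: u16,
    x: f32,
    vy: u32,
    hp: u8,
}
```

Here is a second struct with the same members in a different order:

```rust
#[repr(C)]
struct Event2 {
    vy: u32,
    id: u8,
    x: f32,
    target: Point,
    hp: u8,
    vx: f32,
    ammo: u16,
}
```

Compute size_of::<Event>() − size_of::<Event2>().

Point: 0..8  dst  (8B, 8-aligned); 8..12  src  (4B, 4-aligned); 12..13  ttl  (1B, 1-aligned); 13..16  -- padding (3B); 16..20  flags  (4B, 4-aligned); 20..24  -- tail padding (4B); sizeof = 24, alignof = 8
0..24  target  (24B, 8-aligned)
24..28  vx  (4B, 4-aligned)
28..29  id  (1B, 1-aligned)
29..30  -- padding (1B)
30..32  ammo  (2B, 2-aligned)
32..36  x  (4B, 4-aligned)
36..40  vy  (4B, 4-aligned)
40..41  hp  (1B, 1-aligned)
41..48  -- tail padding (7B)
sizeof = 48, alignof = 8
— Event2 —
0..4  vy  (4B, 4-aligned)
4..5  id  (1B, 1-aligned)
5..8  -- padding (3B)
8..12  x  (4B, 4-aligned)
12..16  -- padding (4B)
16..40  target  (24B, 8-aligned)
40..41  hp  (1B, 1-aligned)
41..44  -- padding (3B)
44..48  vx  (4B, 4-aligned)
48..50  ammo  (2B, 2-aligned)
50..56  -- tail padding (6B)
sizeof = 56, alignof = 8
48 − 56 = -8

-8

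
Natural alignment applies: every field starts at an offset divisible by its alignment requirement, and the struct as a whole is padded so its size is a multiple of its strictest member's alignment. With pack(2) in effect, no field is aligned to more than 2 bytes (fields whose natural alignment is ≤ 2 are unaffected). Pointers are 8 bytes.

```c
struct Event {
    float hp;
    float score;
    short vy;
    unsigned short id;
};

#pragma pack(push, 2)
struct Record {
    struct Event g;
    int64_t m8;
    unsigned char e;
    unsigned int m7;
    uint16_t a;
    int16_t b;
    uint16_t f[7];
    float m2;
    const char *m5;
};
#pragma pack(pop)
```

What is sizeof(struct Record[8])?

Event: @0: hp [4B, align 4] → 4; @4: score [4B, align 4] → 8; @8: vy [2B, align 2] → 10; @10: id [2B, align 2] → 12; size 12, align 4
@0: g [12B, align 2] → 12
@12: m8 [8B, align 2] → 20
@20: e [1B, align 1] → 21
+1 pad (align 2)
@22: m7 [4B, align 2] → 26
@26: a [2B, align 2] → 28
@28: b [2B, align 2] → 30
@30: f [14B, align 2] → 44
@44: m2 [4B, align 2] → 48
@48: m5 [8B, align 2] → 56
size 56, align 2
array of 8: 8 × 56 = 448

448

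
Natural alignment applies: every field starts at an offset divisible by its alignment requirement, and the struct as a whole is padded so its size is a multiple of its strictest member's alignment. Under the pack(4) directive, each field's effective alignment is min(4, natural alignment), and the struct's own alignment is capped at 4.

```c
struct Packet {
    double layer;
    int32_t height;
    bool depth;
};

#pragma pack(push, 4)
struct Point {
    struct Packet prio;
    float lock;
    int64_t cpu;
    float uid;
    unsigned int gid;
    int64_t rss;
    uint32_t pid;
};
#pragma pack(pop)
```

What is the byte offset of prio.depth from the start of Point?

12

Packet: layer at 0 (size 8, align 8) → ends 8; height at 8 (size 4, align 4) → ends 12; depth at 12 (size 1, align 1) → ends 13; tail pad 3 to reach multiple of 8; total 16 bytes, alignment 8
prio at 0 (size 16, align 4) → ends 16
within Packet: depth at 12
0 + 12 = 12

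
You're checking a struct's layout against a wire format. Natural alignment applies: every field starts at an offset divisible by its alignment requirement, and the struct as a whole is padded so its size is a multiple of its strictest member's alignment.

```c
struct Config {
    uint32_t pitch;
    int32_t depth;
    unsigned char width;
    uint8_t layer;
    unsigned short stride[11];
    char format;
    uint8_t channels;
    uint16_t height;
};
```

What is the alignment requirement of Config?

4

member alignments: pitch=4, depth=4, width=1, layer=1, stride=2, format=1, channels=1, height=2
max = 4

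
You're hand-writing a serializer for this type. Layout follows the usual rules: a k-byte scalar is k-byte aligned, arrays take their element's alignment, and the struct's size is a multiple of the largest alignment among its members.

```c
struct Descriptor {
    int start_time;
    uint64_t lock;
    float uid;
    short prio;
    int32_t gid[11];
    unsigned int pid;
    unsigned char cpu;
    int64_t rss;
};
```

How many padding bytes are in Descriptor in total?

0..4  start_time  (4B, 4-aligned)
4..8  -- padding (4B)
8..16  lock  (8B, 8-aligned)
16..20  uid  (4B, 4-aligned)
20..22  prio  (2B, 2-aligned)
22..24  -- padding (2B)
24..68  gid  (44B, 4-aligned)
68..72  pid  (4B, 4-aligned)
72..73  cpu  (1B, 1-aligned)
73..80  -- padding (7B)
80..88  rss  (8B, 8-aligned)
sizeof = 88, alignof = 8
data bytes 75, size 88 → padding 13

13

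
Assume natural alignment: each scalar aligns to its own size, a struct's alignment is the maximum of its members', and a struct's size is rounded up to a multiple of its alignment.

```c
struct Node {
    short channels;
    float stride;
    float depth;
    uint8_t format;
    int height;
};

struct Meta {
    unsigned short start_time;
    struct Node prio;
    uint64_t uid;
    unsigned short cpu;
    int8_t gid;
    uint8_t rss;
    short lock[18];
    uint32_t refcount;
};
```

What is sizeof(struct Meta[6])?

480

Node: @0: channels [2B, align 2] → 2; +2 pad (align 4); @4: stride [4B, align 4] → 8; @8: depth [4B, align 4] → 12; @12: format [1B, align 1] → 13; +3 pad (align 4); @16: height [4B, align 4] → 20; size 20, align 4
@0: start_time [2B, align 2] → 2
+2 pad (align 4)
@4: prio [20B, align 4] → 24
@24: uid [8B, align 8] → 32
@32: cpu [2B, align 2] → 34
@34: gid [1B, align 1] → 35
@35: rss [1B, align 1] → 36
@36: lock [36B, align 2] → 72
@72: refcount [4B, align 4] → 76
+4 tail pad (align 8)
size 80, align 8
array of 6: 6 × 80 = 480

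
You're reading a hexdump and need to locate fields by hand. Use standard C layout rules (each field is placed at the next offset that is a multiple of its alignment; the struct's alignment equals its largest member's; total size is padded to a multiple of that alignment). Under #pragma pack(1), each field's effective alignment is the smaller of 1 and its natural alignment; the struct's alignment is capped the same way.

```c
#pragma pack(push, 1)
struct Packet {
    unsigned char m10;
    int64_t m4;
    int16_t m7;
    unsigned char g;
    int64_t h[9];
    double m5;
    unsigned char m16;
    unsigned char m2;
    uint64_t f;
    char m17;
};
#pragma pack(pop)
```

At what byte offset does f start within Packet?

@0: m10 [1B, align 1] → 1
@1: m4 [8B, align 1] → 9
@9: m7 [2B, align 1] → 11
@11: g [1B, align 1] → 12
@12: h [72B, align 1] → 84
@84: m5 [8B, align 1] → 92
@92: m16 [1B, align 1] → 93
@93: m2 [1B, align 1] → 94
@94: f [8B, align 1] → 102

94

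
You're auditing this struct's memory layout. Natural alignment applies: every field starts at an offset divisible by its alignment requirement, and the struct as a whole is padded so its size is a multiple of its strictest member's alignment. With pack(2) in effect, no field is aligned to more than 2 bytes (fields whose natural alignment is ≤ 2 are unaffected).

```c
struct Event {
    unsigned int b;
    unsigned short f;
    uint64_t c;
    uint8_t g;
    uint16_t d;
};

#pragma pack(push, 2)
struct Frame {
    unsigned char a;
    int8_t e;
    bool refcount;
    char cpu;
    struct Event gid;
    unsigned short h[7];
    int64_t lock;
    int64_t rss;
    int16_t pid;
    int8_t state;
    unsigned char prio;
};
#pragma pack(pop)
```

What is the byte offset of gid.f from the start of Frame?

8

Event: 0..4  b  (4B, 4-aligned); 4..6  f  (2B, 2-aligned); 6..8  -- padding (2B); 8..16  c  (8B, 8-aligned); 16..17  g  (1B, 1-aligned); 17..18  -- padding (1B); 18..20  d  (2B, 2-aligned); 20..24  -- tail padding (4B); sizeof = 24, alignof = 8
0..1  a  (1B, 1-aligned)
1..2  e  (1B, 1-aligned)
2..3  refcount  (1B, 1-aligned)
3..4  cpu  (1B, 1-aligned)
4..28  gid  (24B, 2-aligned)
within Event: f at 4
4 + 4 = 8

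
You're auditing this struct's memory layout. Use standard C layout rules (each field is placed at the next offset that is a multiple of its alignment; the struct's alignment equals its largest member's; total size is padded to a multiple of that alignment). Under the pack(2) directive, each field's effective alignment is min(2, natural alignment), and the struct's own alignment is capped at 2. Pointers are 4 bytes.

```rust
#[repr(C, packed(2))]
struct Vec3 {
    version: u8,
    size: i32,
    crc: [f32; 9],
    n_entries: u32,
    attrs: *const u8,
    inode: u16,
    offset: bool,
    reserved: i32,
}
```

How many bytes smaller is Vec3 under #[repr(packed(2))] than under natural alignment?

natural layout:
  0..1  version  (1B, 1-aligned)
  1..4  -- padding (3B)
  4..8  size  (4B, 4-aligned)
  8..44  crc  (36B, 4-aligned)
  44..48  n_entries  (4B, 4-aligned)
  48..52  attrs  (4B, 4-aligned)
  52..54  inode  (2B, 2-aligned)
  54..55  offset  (1B, 1-aligned)
  55..56  -- padding (1B)
  56..60  reserved  (4B, 4-aligned)
  sizeof = 60, alignof = 4
packed(2) layout:
  0..1  version  (1B, 1-aligned)
  1..2  -- padding (1B)
  2..6  size  (4B, 2-aligned)
  6..42  crc  (36B, 2-aligned)
  42..46  n_entries  (4B, 2-aligned)
  46..50  attrs  (4B, 2-aligned)
  50..52  inode  (2B, 2-aligned)
  52..53  offset  (1B, 1-aligned)
  53..54  -- padding (1B)
  54..58  reserved  (4B, 2-aligned)
  sizeof = 58, alignof = 2
60 − 58 = 2

2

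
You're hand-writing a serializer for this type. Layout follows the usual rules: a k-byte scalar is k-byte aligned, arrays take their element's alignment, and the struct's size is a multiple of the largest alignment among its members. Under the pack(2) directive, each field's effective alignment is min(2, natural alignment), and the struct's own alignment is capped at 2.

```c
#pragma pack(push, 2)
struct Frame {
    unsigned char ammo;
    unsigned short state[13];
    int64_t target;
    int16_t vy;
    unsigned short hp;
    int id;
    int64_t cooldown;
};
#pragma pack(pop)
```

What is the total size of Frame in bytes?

52 bytes

ammo at 0 (size 1, align 1) → ends 1
pad 1 to align 2 for state
state at 2 (size 26, align 2) → ends 28
target at 28 (size 8, align 2) → ends 36
vy at 36 (size 2, align 2) → ends 38
hp at 38 (size 2, align 2) → ends 40
id at 40 (size 4, align 2) → ends 44
cooldown at 44 (size 8, align 2) → ends 52
total 52 bytes, alignment 2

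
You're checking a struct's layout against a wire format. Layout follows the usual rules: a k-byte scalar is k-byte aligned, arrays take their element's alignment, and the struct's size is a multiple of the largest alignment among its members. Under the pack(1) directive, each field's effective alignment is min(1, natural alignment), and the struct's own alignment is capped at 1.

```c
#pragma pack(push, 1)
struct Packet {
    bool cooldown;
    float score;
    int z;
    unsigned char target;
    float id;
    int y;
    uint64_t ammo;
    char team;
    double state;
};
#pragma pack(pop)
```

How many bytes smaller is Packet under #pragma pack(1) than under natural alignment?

13

natural layout:
  0..1  cooldown  (1B, 1-aligned)
  1..4  -- padding (3B)
  4..8  score  (4B, 4-aligned)
  8..12  z  (4B, 4-aligned)
  12..13  target  (1B, 1-aligned)
  13..16  -- padding (3B)
  16..20  id  (4B, 4-aligned)
  20..24  y  (4B, 4-aligned)
  24..32  ammo  (8B, 8-aligned)
  32..33  team  (1B, 1-aligned)
  33..40  -- padding (7B)
  40..48  state  (8B, 8-aligned)
  sizeof = 48, alignof = 8
packed(1) layout:
  0..1  cooldown  (1B, 1-aligned)
  1..5  score  (4B, 1-aligned)
  5..9  z  (4B, 1-aligned)
  9..10  target  (1B, 1-aligned)
  10..14  id  (4B, 1-aligned)
  14..18  y  (4B, 1-aligned)
  18..26  ammo  (8B, 1-aligned)
  26..27  team  (1B, 1-aligned)
  27..35  state  (8B, 1-aligned)
  sizeof = 35, alignof = 1
48 − 35 = 13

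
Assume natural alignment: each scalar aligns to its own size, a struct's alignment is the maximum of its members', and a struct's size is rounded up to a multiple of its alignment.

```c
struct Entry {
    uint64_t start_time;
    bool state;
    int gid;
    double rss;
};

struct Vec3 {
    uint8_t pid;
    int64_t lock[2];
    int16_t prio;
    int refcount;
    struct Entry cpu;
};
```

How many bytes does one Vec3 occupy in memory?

56 bytes

Entry: 0..8  start_time  (8B, 8-aligned); 8..9  state  (1B, 1-aligned); 9..12  -- padding (3B); 12..16  gid  (4B, 4-aligned); 16..24  rss  (8B, 8-aligned); sizeof = 24, alignof = 8
0..1  pid  (1B, 1-aligned)
1..8  -- padding (7B)
8..24  lock  (16B, 8-aligned)
24..26  prio  (2B, 2-aligned)
26..28  -- padding (2B)
28..32  refcount  (4B, 4-aligned)
32..56  cpu  (24B, 8-aligned)
sizeof = 56, alignof = 8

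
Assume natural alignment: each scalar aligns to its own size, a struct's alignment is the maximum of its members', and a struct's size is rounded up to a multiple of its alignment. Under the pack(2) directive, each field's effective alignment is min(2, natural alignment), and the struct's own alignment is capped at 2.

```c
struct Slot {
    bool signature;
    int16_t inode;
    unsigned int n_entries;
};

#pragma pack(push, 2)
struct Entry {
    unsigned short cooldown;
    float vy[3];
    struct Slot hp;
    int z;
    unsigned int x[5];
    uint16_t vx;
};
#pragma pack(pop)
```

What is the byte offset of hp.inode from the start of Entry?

16

Slot: @0: signature [1B, align 1] → 1; +1 pad (align 2); @2: inode [2B, align 2] → 4; @4: n_entries [4B, align 4] → 8; size 8, align 4
@0: cooldown [2B, align 2] → 2
@2: vy [12B, align 2] → 14
@14: hp [8B, align 2] → 22
within Slot: inode at 2
14 + 2 = 16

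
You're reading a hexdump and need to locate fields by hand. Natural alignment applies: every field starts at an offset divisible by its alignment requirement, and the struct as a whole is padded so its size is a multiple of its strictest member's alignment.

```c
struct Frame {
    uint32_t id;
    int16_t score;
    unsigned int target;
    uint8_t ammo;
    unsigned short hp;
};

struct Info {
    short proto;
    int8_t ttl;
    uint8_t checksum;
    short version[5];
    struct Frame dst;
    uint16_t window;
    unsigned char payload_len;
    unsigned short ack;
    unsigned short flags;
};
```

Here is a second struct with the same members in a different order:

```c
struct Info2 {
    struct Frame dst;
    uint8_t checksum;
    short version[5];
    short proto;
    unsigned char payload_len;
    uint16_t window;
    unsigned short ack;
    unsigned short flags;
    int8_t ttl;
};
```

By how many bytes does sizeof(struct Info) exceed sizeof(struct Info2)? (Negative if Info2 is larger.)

Frame: 0..4  id  (4B, 4-aligned); 4..6  score  (2B, 2-aligned); 6..8  -- padding (2B); 8..12  target  (4B, 4-aligned); 12..13  ammo  (1B, 1-aligned); 13..14  -- padding (1B); 14..16  hp  (2B, 2-aligned); sizeof = 16, alignof = 4
0..2  proto  (2B, 2-aligned)
2..3  ttl  (1B, 1-aligned)
3..4  checksum  (1B, 1-aligned)
4..14  version  (10B, 2-aligned)
14..16  -- padding (2B)
16..32  dst  (16B, 4-aligned)
32..34  window  (2B, 2-aligned)
34..35  payload_len  (1B, 1-aligned)
35..36  -- padding (1B)
36..38  ack  (2B, 2-aligned)
38..40  flags  (2B, 2-aligned)
sizeof = 40, alignof = 4
— Info2 —
0..16  dst  (16B, 4-aligned)
16..17  checksum  (1B, 1-aligned)
17..18  -- padding (1B)
18..28  version  (10B, 2-aligned)
28..30  proto  (2B, 2-aligned)
30..31  payload_len  (1B, 1-aligned)
31..32  -- padding (1B)
32..34  window  (2B, 2-aligned)
34..36  ack  (2B, 2-aligned)
36..38  flags  (2B, 2-aligned)
38..39  ttl  (1B, 1-aligned)
39..40  -- tail padding (1B)
sizeof = 40, alignof = 4
40 − 40 = 0

0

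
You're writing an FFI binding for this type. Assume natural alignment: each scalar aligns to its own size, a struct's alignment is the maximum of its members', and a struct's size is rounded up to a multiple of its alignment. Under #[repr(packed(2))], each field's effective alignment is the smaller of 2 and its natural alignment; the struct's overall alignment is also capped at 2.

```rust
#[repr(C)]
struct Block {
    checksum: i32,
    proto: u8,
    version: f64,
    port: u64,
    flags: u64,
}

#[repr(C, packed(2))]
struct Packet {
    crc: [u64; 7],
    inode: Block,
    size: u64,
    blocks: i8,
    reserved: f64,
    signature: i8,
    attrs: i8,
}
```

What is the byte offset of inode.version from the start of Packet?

64

Block: checksum at 0 (size 4, align 4) → ends 4; proto at 4 (size 1, align 1) → ends 5; pad 3 to align 8 for version; version at 8 (size 8, align 8) → ends 16; port at 16 (size 8, align 8) → ends 24; flags at 24 (size 8, align 8) → ends 32; total 32 bytes, alignment 8
crc at 0 (size 56, align 2) → ends 56
inode at 56 (size 32, align 2) → ends 88
within Block: version at 8
56 + 8 = 64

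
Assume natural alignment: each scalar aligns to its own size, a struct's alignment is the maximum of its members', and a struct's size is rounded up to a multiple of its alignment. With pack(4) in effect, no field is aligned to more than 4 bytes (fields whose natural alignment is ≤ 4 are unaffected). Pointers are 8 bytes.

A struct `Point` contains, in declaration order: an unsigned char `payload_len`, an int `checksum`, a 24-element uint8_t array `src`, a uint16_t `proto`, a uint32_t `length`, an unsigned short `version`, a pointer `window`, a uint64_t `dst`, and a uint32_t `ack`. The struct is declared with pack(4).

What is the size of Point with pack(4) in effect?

0..1  payload_len  (1B, 1-aligned)
1..4  -- padding (3B)
4..8  checksum  (4B, 4-aligned)
8..32  src  (24B, 1-aligned)
32..34  proto  (2B, 2-aligned)
34..36  -- padding (2B)
36..40  length  (4B, 4-aligned)
40..42  version  (2B, 2-aligned)
42..44  -- padding (2B)
44..52  window  (8B, 4-aligned)
52..60  dst  (8B, 4-aligned)
60..64  ack  (4B, 4-aligned)
sizeof = 64, alignof = 4

64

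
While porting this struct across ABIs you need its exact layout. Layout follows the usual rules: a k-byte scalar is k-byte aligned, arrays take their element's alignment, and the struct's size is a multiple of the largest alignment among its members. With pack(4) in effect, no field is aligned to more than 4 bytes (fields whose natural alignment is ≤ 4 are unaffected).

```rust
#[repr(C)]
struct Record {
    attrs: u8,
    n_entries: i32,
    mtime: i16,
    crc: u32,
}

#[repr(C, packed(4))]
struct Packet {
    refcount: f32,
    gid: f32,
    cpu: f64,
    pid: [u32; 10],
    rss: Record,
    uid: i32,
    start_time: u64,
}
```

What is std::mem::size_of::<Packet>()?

84 bytes

Record: attrs at 0 (size 1, align 1) → ends 1; pad 3 to align 4 for n_entries; n_entries at 4 (size 4, align 4) → ends 8; mtime at 8 (size 2, align 2) → ends 10; pad 2 to align 4 for crc; crc at 12 (size 4, align 4) → ends 16; total 16 bytes, alignment 4
refcount at 0 (size 4, align 4) → ends 4
gid at 4 (size 4, align 4) → ends 8
cpu at 8 (size 8, align 4) → ends 16
pid at 16 (size 40, align 4) → ends 56
rss at 56 (size 16, align 4) → ends 72
uid at 72 (size 4, align 4) → ends 76
start_time at 76 (size 8, align 4) → ends 84
total 84 bytes, alignment 4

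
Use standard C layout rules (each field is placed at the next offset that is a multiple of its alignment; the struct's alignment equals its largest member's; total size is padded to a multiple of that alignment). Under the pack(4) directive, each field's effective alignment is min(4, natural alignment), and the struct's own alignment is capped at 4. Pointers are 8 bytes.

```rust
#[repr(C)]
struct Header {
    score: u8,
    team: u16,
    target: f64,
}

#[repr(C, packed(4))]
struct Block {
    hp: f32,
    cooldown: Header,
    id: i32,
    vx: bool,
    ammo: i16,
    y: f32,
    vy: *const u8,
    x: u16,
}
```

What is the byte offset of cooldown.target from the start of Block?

12

Header: score at 0 (size 1, align 1) → ends 1; pad 1 to align 2 for team; team at 2 (size 2, align 2) → ends 4; pad 4 to align 8 for target; target at 8 (size 8, align 8) → ends 16; total 16 bytes, alignment 8
hp at 0 (size 4, align 4) → ends 4
cooldown at 4 (size 16, align 4) → ends 20
within Header: target at 8
4 + 8 = 12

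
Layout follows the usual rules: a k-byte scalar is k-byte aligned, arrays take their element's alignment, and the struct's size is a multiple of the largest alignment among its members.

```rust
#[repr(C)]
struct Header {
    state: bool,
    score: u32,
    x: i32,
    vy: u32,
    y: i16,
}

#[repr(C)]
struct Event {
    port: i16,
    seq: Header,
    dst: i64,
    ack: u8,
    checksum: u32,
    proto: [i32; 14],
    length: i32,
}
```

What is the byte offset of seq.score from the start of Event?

8

Header: @0: state [1B, align 1] → 1; +3 pad (align 4); @4: score [4B, align 4] → 8; @8: x [4B, align 4] → 12; @12: vy [4B, align 4] → 16; @16: y [2B, align 2] → 18; +2 tail pad (align 4); size 20, align 4
@0: port [2B, align 2] → 2
+2 pad (align 4)
@4: seq [20B, align 4] → 24
within Header: score at 4
4 + 4 = 8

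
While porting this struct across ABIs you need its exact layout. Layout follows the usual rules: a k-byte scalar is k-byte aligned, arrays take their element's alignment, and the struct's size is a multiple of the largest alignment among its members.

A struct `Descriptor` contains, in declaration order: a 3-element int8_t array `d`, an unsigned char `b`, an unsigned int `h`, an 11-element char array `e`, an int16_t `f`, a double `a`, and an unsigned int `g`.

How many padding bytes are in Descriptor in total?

@0: d [3B, align 1] → 3
@3: b [1B, align 1] → 4
@4: h [4B, align 4] → 8
@8: e [11B, align 1] → 19
+1 pad (align 2)
@20: f [2B, align 2] → 22
+2 pad (align 8)
@24: a [8B, align 8] → 32
@32: g [4B, align 4] → 36
+4 tail pad (align 8)
size 40, align 8
data bytes 33, size 40 → padding 7

7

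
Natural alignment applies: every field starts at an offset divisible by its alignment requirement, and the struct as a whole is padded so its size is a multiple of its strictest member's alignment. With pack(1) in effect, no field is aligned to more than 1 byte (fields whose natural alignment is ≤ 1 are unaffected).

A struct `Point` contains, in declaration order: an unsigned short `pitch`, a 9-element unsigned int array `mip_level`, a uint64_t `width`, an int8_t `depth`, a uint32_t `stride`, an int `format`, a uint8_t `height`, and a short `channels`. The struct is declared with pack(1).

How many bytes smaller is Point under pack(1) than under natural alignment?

6

natural layout:
  @0: pitch [2B, align 2] → 2
  +2 pad (align 4)
  @4: mip_level [36B, align 4] → 40
  @40: width [8B, align 8] → 48
  @48: depth [1B, align 1] → 49
  +3 pad (align 4)
  @52: stride [4B, align 4] → 56
  @56: format [4B, align 4] → 60
  @60: height [1B, align 1] → 61
  +1 pad (align 2)
  @62: channels [2B, align 2] → 64
  size 64, align 8
packed(1) layout:
  @0: pitch [2B, align 1] → 2
  @2: mip_level [36B, align 1] → 38
  @38: width [8B, align 1] → 46
  @46: depth [1B, align 1] → 47
  @47: stride [4B, align 1] → 51
  @51: format [4B, align 1] → 55
  @55: height [1B, align 1] → 56
  @56: channels [2B, align 1] → 58
  size 58, align 1
64 − 58 = 6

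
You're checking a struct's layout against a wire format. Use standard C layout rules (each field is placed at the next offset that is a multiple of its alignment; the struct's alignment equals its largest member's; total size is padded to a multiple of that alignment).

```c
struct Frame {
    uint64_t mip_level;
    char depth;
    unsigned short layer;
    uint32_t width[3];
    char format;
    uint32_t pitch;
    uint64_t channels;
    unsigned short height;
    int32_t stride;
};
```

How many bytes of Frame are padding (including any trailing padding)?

@0: mip_level [8B, align 8] → 8
@8: depth [1B, align 1] → 9
+1 pad (align 2)
@10: layer [2B, align 2] → 12
@12: width [12B, align 4] → 24
@24: format [1B, align 1] → 25
+3 pad (align 4)
@28: pitch [4B, align 4] → 32
@32: channels [8B, align 8] → 40
@40: height [2B, align 2] → 42
+2 pad (align 4)
@44: stride [4B, align 4] → 48
size 48, align 8
data bytes 42, size 48 → padding 6

6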